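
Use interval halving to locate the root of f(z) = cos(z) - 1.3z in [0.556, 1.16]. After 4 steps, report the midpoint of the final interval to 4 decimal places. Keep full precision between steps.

0.6126

f(0.556000) = 0.126573, f(1.160000) = -1.108660 (opposite signs)
step 1: m = 0.858000, f(m) = -0.461448 < 0 → root in [0.556000, 0.858000]
step 2: m = 0.707000, f(m) = -0.158786 < 0 → root in [0.556000, 0.707000]
step 3: m = 0.631500, f(m) = -0.013807 < 0 → root in [0.556000, 0.631500]
step 4: m = 0.593750, f(m) = 0.056973 > 0 → root in [0.593750, 0.631500]
Midpoint of [0.593750, 0.631500] = 0.612625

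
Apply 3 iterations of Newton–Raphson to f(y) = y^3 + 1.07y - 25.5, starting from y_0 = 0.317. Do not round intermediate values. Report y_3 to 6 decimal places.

f'(y) = 3y^2 + 1.07
y_0 = 0.317000: f = -25.128955, f' = 1.371467 → y_1 = 0.317000 - (-25.128955)/(1.371467) = 18.639683
y_1 = 18.639683: f = 6470.574511, f' = 1043.383339 → y_2 = 18.639683 - (6470.574511)/(1043.383339) = 12.438152
y_2 = 12.438152: f = 1912.085573, f' = 465.192842 → y_3 = 12.438152 - (1912.085573)/(465.192842) = 8.327844

8.327844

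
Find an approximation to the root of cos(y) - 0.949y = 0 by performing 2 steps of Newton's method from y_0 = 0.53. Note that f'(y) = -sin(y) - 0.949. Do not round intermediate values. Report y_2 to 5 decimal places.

0.76224

y_0 = 0.530000: f = 0.359837, f' = -1.454533 → y_1 = 0.530000 - (0.359837)/(-1.454533) = 0.777390
y_1 = 0.777390: f = -0.024997, f' = -1.650422 → y_2 = 0.777390 - (-0.024997)/(-1.650422) = 0.762245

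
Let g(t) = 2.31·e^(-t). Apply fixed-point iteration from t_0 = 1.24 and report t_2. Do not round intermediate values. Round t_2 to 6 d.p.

t_1 = g(1.240000) = 0.668478
t_2 = g(0.668478) = 1.183848

1.183848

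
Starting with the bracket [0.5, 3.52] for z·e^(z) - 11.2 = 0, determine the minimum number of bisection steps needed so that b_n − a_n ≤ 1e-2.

9

Initial width b − a = 3.52 − 0.5 = 3.020000.
After n steps the width is (b−a)/2^n; need (b−a)/2^n ≤ 1e-2.
So n ≥ log₂(3.020000/1e-2) = log₂(302.0000) ≈ 8.2384.
Hence n = 9.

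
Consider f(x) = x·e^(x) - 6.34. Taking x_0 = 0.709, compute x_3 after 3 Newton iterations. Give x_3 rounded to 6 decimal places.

1.495151

f'(x) = (x + 1)·e^(x)
x_0 = 0.709000: f = -4.899342, f' = 3.472617 → x_1 = 0.709000 - (-4.899342)/(3.472617) = 2.119850
x_1 = 2.119850: f = 11.318115, f' = 25.988004 → x_2 = 2.119850 - (11.318115)/(25.988004) = 1.684337
x_2 = 1.684337: f = 2.736685, f' = 14.465562 → x_3 = 1.684337 - (2.736685)/(14.465562) = 1.495151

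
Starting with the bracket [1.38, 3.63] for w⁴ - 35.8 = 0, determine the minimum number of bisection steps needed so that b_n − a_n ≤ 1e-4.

Initial width b − a = 3.63 − 1.38 = 2.250000.
After n steps the width is (b−a)/2^n; need (b−a)/2^n ≤ 1e-4.
So n ≥ log₂(2.250000/1e-4) = log₂(22500.0000) ≈ 14.4576.
Hence n = 15.

15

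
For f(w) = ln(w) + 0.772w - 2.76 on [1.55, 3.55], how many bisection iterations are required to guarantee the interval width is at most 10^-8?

28

Initial width b − a = 3.55 − 1.55 = 2.000000.
After n steps the width is (b−a)/2^n; need (b−a)/2^n ≤ 10^-8.
So n ≥ log₂(2.000000/10^-8) = log₂(200000000.0000) ≈ 27.5754.
Hence n = 28.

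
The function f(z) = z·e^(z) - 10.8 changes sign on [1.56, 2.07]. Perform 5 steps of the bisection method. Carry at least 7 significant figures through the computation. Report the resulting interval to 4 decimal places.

[1.7831, 1.7991]

f(1.560000) = -3.376239, f(2.070000) = 5.604384 (opposite signs)
step 1: m = 1.815000, f(m) = 0.346053 > 0 → root in [1.560000, 1.815000]
step 2: m = 1.687500, f(m) = -1.677461 < 0 → root in [1.687500, 1.815000]
step 3: m = 1.751250, f(m) = -0.709647 < 0 → root in [1.751250, 1.815000]
step 4: m = 1.783125, f(m) = -0.193230 < 0 → root in [1.783125, 1.815000]
step 5: m = 1.799063, f(m) = 0.073495 > 0 → root in [1.783125, 1.799063]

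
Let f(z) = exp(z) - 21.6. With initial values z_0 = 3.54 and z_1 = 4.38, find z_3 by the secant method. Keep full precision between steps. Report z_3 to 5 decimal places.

f(z_0) = 12.866919, f(z_1) = 58.238033
z_2 = 4.380000 - (58.238033)·(4.380000 - 3.540000)/(58.238033 - (12.866919)) = 3.301782; f(z_2) = 5.560999
z_3 = 3.301782 - (5.560999)·(3.301782 - 4.380000)/(5.560999 - (58.238033)) = 3.187957; f(z_3) = 2.638856

3.18796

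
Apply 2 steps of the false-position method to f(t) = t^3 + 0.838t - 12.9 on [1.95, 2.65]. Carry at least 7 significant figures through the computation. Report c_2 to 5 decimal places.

2.21857

False-position update: c = (a·f(b) − b·f(a))/(f(b) − f(a)); replace the endpoint whose sign matches f(c).
f(1.950000) = -3.851025, f(2.650000) = 7.930325
step 1: c = 2.178812, f(c) = -0.730848 < 0 → new bracket [2.178812, 2.650000]
step 2: c = 2.218572, f(c) = -0.120887 < 0 → new bracket [2.218572, 2.650000]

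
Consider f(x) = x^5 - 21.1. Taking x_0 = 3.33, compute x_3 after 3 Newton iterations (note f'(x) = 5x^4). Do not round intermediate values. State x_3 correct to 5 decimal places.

x_0 = 3.330000: f = 388.369132, f' = 614.818516 → x_1 = 3.330000 - (388.369132)/(614.818516) = 2.698319
x_1 = 2.698319: f = 121.942968, f' = 265.059403 → x_2 = 2.698319 - (121.942968)/(265.059403) = 2.238260
x_2 = 2.238260: f = 35.076247, f' = 125.490884 → x_3 = 2.238260 - (35.076247)/(125.490884) = 1.958748

1.95875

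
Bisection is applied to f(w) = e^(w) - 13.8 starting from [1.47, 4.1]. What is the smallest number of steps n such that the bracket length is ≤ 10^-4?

Initial width b − a = 4.1 − 1.47 = 2.630000.
After n steps the width is (b−a)/2^n; need (b−a)/2^n ≤ 10^-4.
So n ≥ log₂(2.630000/10^-4) = log₂(26300.0000) ≈ 14.6828.
Hence n = 15.

15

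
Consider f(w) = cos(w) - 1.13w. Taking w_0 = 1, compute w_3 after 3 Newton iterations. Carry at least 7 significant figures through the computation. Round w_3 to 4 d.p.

0.6852

f'(w) = -sin(w) - 1.13
w_0 = 1.000000: f = -0.589698, f' = -1.971471 → w_1 = 1.000000 - (-0.589698)/(-1.971471) = 0.700884
w_1 = 0.700884: f = -0.027727, f' = -1.774894 → w_2 = 0.700884 - (-0.027727)/(-1.774894) = 0.685262
w_2 = 0.685262: f = -0.000094, f' = -1.762876 → w_3 = 0.685262 - (-0.000094)/(-1.762876) = 0.685209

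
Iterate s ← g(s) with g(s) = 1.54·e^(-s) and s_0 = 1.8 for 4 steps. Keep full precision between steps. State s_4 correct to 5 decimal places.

s_1 = g(1.800000) = 0.254560
s_2 = g(0.254560) = 1.193896
s_3 = g(1.193896) = 0.466679
s_4 = g(0.466679) = 0.965705

0.96571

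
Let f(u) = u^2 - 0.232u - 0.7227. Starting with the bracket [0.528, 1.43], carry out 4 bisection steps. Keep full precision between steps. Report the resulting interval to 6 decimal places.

[0.922625, 0.979000]

f(0.528000) = -0.566412, f(1.430000) = 0.990440 (opposite signs)
step 1: m = 0.979000, f(m) = 0.008613 > 0 → root in [0.528000, 0.979000]
step 2: m = 0.753500, f(m) = -0.329750 < 0 → root in [0.753500, 0.979000]
step 3: m = 0.866250, f(m) = -0.173281 < 0 → root in [0.866250, 0.979000]
step 4: m = 0.922625, f(m) = -0.085512 < 0 → root in [0.922625, 0.979000]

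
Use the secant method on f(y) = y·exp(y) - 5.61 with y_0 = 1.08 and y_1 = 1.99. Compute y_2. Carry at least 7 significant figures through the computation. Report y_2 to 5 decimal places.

f(y_0) = -2.429746, f(y_1) = 8.947912
y_2 = 1.990000 - (8.947912)·(1.990000 - 1.080000)/(8.947912 - (-2.429746)) = 1.274334; f(y_2) = -1.052573

1.27433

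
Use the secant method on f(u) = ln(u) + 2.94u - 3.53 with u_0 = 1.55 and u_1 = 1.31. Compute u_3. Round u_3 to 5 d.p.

Secant update: u_(k+1) = u_k − f(u_k)·(u_k − u_(k-1))/(f(u_k) − f(u_(k-1))).
f(u_0) = 1.465255, f(u_1) = 0.591427
u_2 = 1.310000 - (0.591427)·(1.310000 - 1.550000)/(0.591427 - (1.465255)) = 1.147562; f(u_2) = -0.018527
u_3 = 1.147562 - (-0.018527)·(1.147562 - 1.310000)/(-0.018527 - (0.591427)) = 1.152496; f(u_3) = 0.000269

1.15250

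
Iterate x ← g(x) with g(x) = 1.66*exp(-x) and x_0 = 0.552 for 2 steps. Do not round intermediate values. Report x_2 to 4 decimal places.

0.6383

x_1 = g(0.552000) = 0.955823
x_2 = g(0.955823) = 0.638263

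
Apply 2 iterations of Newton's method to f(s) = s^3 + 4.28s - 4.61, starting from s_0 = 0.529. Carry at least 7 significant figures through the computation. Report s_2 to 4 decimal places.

f'(s) = 3s^2 + 4.28
s_0 = 0.529000: f = -2.197844, f' = 5.119523 → s_1 = 0.529000 - (-2.197844)/(5.119523) = 0.958306
s_1 = 0.958306: f = 0.371613, f' = 7.035054 → s_2 = 0.958306 - (0.371613)/(7.035054) = 0.905483

0.9055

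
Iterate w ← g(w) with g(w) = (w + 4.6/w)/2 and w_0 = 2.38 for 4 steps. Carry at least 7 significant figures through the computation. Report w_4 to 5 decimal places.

w_1 = g(2.380000) = 2.156387
w_2 = g(2.156387) = 2.144792
w_3 = g(2.144792) = 2.144761
w_4 = g(2.144761) = 2.144761

2.14476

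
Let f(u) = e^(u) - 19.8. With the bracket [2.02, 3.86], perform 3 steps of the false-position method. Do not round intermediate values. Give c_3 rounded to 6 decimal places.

f(2.020000) = -12.261675, f(3.860000) = 27.665351
step 1: c = 2.585068, f(c) = -6.535810 < 0 → new bracket [2.585068, 3.860000]
step 2: c = 2.828706, f(c) = -2.876448 < 0 → new bracket [2.828706, 3.860000]
step 3: c = 2.925834, f(c) = -1.150222 < 0 → new bracket [2.925834, 3.860000]

2.925834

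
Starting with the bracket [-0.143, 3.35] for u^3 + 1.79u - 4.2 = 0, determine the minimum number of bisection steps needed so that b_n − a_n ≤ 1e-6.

Initial width b − a = 3.35 − -0.143 = 3.493000.
After n steps the width is (b−a)/2^n; need (b−a)/2^n ≤ 1e-6.
So n ≥ log₂(3.493000/1e-6) = log₂(3493000.0000) ≈ 21.7360.
Hence n = 22.

22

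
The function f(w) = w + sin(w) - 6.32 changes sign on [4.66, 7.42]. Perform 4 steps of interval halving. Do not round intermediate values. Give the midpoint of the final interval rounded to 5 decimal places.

f(4.660000) = -2.658628, f(7.420000) = 2.007299 (opposite signs)
step 1: m = 6.040000, f(m) = -0.520795 < 0 → root in [6.040000, 7.420000]
step 2: m = 6.730000, f(m) = 0.842095 > 0 → root in [6.040000, 6.730000]
step 3: m = 6.385000, f(m) = 0.166639 > 0 → root in [6.040000, 6.385000]
step 4: m = 6.212500, f(m) = -0.178126 < 0 → root in [6.212500, 6.385000]
Midpoint of [6.212500, 6.385000] = 6.298750

6.29875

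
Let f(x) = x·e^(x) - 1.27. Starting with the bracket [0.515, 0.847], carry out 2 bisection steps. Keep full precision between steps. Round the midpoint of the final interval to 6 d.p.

0.639500

f(0.515000) = -0.408076, f(0.847000) = 0.705745 (opposite signs)
step 1: m = 0.681000, f(m) = 0.075556 > 0 → root in [0.515000, 0.681000]
step 2: m = 0.598000, f(m) = -0.182550 < 0 → root in [0.598000, 0.681000]
Midpoint of [0.598000, 0.681000] = 0.639500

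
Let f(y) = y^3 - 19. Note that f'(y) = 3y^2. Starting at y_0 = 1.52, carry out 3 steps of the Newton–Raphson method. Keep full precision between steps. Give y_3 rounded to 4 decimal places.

Newton update: y ← y − f(y)/f'(y).
y_0 = 1.520000: f = -15.488192, f' = 6.931200 → y_1 = 1.520000 - (-15.488192)/(6.931200) = 3.754561
y_1 = 3.754561: f = 33.927043, f' = 42.290194 → y_2 = 3.754561 - (33.927043)/(42.290194) = 2.952318
y_2 = 2.952318: f = 6.732931, f' = 26.148539 → y_3 = 2.952318 - (6.732931)/(26.148539) = 2.694830

2.6948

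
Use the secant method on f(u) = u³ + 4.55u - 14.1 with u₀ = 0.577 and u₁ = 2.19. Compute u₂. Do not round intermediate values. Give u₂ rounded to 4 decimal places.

f(u_0) = -11.282550, f(u_1) = 6.367959
u_2 = 2.190000 - (6.367959)·(2.190000 - 0.577000)/(6.367959 - (-11.282550)) = 1.608061; f(u_2) = -2.625100

1.6081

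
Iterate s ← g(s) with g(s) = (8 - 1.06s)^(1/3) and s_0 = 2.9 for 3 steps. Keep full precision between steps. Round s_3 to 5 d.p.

1.82246

s_1 = g(2.900000) = 1.701498
s_2 = g(1.701498) = 1.836736
s_3 = g(1.836736) = 1.822461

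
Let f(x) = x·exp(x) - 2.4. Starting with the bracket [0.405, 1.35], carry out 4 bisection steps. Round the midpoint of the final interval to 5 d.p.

0.96609

f(0.405000) = -1.792782, f(1.350000) = 2.807524 (opposite signs)
step 1: m = 0.877500, f(m) = -0.289718 < 0 → root in [0.877500, 1.350000]
step 2: m = 1.113750, f(m) = 0.992214 > 0 → root in [0.877500, 1.113750]
step 3: m = 0.995625, f(m) = 0.294575 > 0 → root in [0.877500, 0.995625]
step 4: m = 0.936562, f(m) = -0.010645 < 0 → root in [0.936562, 0.995625]
Midpoint of [0.936562, 0.995625] = 0.966094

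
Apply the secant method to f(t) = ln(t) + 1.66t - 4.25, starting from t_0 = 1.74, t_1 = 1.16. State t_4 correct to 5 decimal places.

f(t_0) = -0.807715, f(t_1) = -2.175980
t_2 = 1.160000 - (-2.175980)·(1.160000 - 1.740000)/(-2.175980 - (-0.807715)) = 2.082386; f(t_2) = -0.059725
t_3 = 2.082386 - (-0.059725)·(2.082386 - 1.160000)/(-0.059725 - (-2.175980)) = 2.108418; f(t_3) = -0.004089
t_4 = 2.108418 - (-0.004089)·(2.108418 - 2.082386)/(-0.004089 - (-0.059725)) = 2.110331; f(t_4) = -0.000006

2.11033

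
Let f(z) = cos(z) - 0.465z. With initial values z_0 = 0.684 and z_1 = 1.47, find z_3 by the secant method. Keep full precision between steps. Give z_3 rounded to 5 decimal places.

1.05547

Secant update: z_(k+1) = z_k − f(z_k)·(z_k − z_(k-1))/(f(z_k) − f(z_(k-1))).
f(z_0) = 0.456991, f(z_1) = -0.582924
z_2 = 1.470000 - (-0.582924)·(1.470000 - 0.684000)/(-0.582924 - (0.456991)) = 1.029408; f(z_2) = 0.036652
z_3 = 1.029408 - (0.036652)·(1.029408 - 1.470000)/(0.036652 - (-0.582924)) = 1.055472; f(z_3) = 0.002023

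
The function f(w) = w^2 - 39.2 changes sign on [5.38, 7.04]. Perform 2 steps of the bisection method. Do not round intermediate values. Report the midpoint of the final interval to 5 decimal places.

f(5.380000) = -10.255600, f(7.040000) = 10.361600 (opposite signs)
step 1: m = 6.210000, f(m) = -0.635900 < 0 → root in [6.210000, 7.040000]
step 2: m = 6.625000, f(m) = 4.690625 > 0 → root in [6.210000, 6.625000]
Midpoint of [6.210000, 6.625000] = 6.417500

6.41750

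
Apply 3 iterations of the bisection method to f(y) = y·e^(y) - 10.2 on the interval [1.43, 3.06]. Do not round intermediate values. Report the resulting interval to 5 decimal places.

[1.63375, 1.83750]

f(1.430000) = -4.224460, f(3.060000) = 55.062325 (opposite signs)
step 1: m = 2.245000, f(m) = 10.993733 > 0 → root in [1.430000, 2.245000]
step 2: m = 1.837500, f(m) = 1.341000 > 0 → root in [1.430000, 1.837500]
step 3: m = 1.633750, f(m) = -1.830217 < 0 → root in [1.633750, 1.837500]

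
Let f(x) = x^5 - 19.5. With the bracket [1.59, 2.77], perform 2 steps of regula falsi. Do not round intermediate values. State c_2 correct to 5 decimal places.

f(1.590000) = -9.337850, f(2.770000) = 143.579303
step 1: c = 1.662056, f(c) = -6.816801 < 0 → new bracket [1.662056, 2.770000]
step 2: c = 1.712275, f(c) = -4.781377 < 0 → new bracket [1.712275, 2.770000]

1.71227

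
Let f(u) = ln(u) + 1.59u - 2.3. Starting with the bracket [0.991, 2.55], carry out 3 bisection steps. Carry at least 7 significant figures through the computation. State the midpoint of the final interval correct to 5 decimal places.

f(0.991000) = -0.733351, f(2.550000) = 2.690593 (opposite signs)
step 1: m = 1.770500, f(m) = 1.086357 > 0 → root in [0.991000, 1.770500]
step 2: m = 1.380750, f(m) = 0.218019 > 0 → root in [0.991000, 1.380750]
step 3: m = 1.185875, f(m) = -0.243978 < 0 → root in [1.185875, 1.380750]
Midpoint of [1.185875, 1.380750] = 1.283313

1.28331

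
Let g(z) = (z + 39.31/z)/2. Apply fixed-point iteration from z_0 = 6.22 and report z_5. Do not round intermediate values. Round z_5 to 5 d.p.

6.26977

z_1 = g(6.220000) = 6.269968
z_2 = g(6.269968) = 6.269769
z_3 = g(6.269769) = 6.269769
z_4 = g(6.269769) = 6.269769
z_5 = g(6.269769) = 6.269769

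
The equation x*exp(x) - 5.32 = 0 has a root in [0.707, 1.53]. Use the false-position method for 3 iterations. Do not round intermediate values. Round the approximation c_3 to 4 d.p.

f(0.707000) = -3.886276, f(1.530000) = 1.745811
step 1: c = 1.274890, f(c) = -0.758052 < 0 → new bracket [1.274890, 1.530000]
step 2: c = 1.352125, f(c) = -0.093181 < 0 → new bracket [1.352125, 1.530000]
step 3: c = 1.361138, f(c) = -0.010704 < 0 → new bracket [1.361138, 1.530000]

1.3611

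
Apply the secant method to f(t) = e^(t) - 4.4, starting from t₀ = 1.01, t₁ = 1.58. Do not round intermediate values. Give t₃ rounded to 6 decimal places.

1.480412

f(t_0) = -1.654399, f(t_1) = 0.454956
t_2 = 1.580000 - (0.454956)·(1.580000 - 1.010000)/(0.454956 - (-1.654399)) = 1.457060; f(t_2) = -0.106683
t_3 = 1.457060 - (-0.106683)·(1.457060 - 1.580000)/(-0.106683 - (0.454956)) = 1.480412; f(t_3) = -0.005244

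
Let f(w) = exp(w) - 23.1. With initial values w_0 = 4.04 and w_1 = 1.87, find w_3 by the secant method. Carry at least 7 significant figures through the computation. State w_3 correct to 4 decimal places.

3.6220

f(w_0) = 33.726343, f(w_1) = -16.611704
w_2 = 1.870000 - (-16.611704)·(1.870000 - 4.040000)/(-16.611704 - (33.726343)) = 2.586106; f(w_2) = -9.822028
w_3 = 2.586106 - (-9.822028)·(2.586106 - 1.870000)/(-9.822028 - (-16.611704)) = 3.622035; f(w_3) = 14.313619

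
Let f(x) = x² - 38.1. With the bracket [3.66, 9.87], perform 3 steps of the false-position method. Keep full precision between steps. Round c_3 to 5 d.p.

f(3.660000) = -24.704400, f(9.870000) = 59.316900
step 1: c = 5.485898, f(c) = -8.004923 < 0 → new bracket [5.485898, 9.870000]
step 2: c = 6.007191, f(c) = -2.013655 < 0 → new bracket [6.007191, 9.870000]
step 3: c = 6.134018, f(c) = -0.473823 < 0 → new bracket [6.134018, 9.870000]

6.13402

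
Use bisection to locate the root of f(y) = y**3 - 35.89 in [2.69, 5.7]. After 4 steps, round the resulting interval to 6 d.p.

f(2.690000) = -16.424891, f(5.700000) = 149.303000 (opposite signs)
step 1: m = 4.195000, f(m) = 37.933715 > 0 → root in [2.690000, 4.195000]
step 2: m = 3.442500, f(m) = 4.906401 > 0 → root in [2.690000, 3.442500]
step 3: m = 3.066250, f(m) = -7.061458 < 0 → root in [3.066250, 3.442500]
step 4: m = 3.254375, f(m) = -1.423055 < 0 → root in [3.254375, 3.442500]

[3.254375, 3.442500]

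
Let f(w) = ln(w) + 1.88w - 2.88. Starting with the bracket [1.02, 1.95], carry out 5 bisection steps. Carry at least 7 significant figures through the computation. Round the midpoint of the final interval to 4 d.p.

1.3542

f(1.020000) = -0.942597, f(1.950000) = 1.453829 (opposite signs)
step 1: m = 1.485000, f(m) = 0.307215 > 0 → root in [1.020000, 1.485000]
step 2: m = 1.252500, f(m) = -0.300158 < 0 → root in [1.252500, 1.485000]
step 3: m = 1.368750, f(m) = 0.007148 > 0 → root in [1.252500, 1.368750]
step 4: m = 1.310625, f(m) = -0.145521 < 0 → root in [1.310625, 1.368750]
step 5: m = 1.339687, f(m) = -0.068951 < 0 → root in [1.339687, 1.368750]
Midpoint of [1.339687, 1.368750] = 1.354219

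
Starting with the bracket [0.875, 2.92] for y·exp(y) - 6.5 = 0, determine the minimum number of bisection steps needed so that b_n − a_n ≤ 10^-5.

18

Initial width b − a = 2.92 − 0.875 = 2.045000.
After n steps the width is (b−a)/2^n; need (b−a)/2^n ≤ 10^-5.
So n ≥ log₂(2.045000/10^-5) = log₂(204500.0000) ≈ 17.6417.
Hence n = 18.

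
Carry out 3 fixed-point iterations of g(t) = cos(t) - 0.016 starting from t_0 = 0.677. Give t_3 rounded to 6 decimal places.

t_1 = g(0.677000) = 0.763456
t_2 = g(0.763456) = 0.706451
t_3 = g(0.706451) = 0.744670

0.744670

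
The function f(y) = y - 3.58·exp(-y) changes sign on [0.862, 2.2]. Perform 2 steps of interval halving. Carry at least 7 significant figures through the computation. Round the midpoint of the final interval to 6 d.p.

f(0.862000) = -0.649893, f(2.200000) = 1.803325 (opposite signs)
step 1: m = 1.531000, f(m) = 0.756577 > 0 → root in [0.862000, 1.531000]
step 2: m = 1.196500, f(m) = 0.114444 > 0 → root in [0.862000, 1.196500]
Midpoint of [0.862000, 1.196500] = 1.029250

1.029250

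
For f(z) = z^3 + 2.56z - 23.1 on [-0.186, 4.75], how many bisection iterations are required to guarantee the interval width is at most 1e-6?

23

Initial width b − a = 4.75 − -0.186 = 4.936000.
After n steps the width is (b−a)/2^n; need (b−a)/2^n ≤ 1e-6.
So n ≥ log₂(4.936000/1e-6) = log₂(4936000.0000) ≈ 22.2349.
Hence n = 23.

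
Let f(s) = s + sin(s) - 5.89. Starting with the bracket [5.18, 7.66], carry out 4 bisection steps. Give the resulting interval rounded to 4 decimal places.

f(5.180000) = -1.602648, f(7.660000) = 2.751244 (opposite signs)
step 1: m = 6.420000, f(m) = 0.666388 > 0 → root in [5.180000, 6.420000]
step 2: m = 5.800000, f(m) = -0.554602 < 0 → root in [5.800000, 6.420000]
step 3: m = 6.110000, f(m) = 0.047679 > 0 → root in [5.800000, 6.110000]
step 4: m = 5.955000, f(m) = -0.257326 < 0 → root in [5.955000, 6.110000]

[5.9550, 6.1100]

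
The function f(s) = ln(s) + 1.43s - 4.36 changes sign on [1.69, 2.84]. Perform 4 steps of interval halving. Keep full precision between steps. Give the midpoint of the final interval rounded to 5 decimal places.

f(1.690000) = -1.418571, f(2.840000) = 0.745004 (opposite signs)
step 1: m = 2.265000, f(m) = -0.303475 < 0 → root in [2.265000, 2.840000]
step 2: m = 2.552500, f(m) = 0.227148 > 0 → root in [2.265000, 2.552500]
step 3: m = 2.408750, f(m) = -0.036380 < 0 → root in [2.408750, 2.552500]
step 4: m = 2.480625, f(m) = 0.095804 > 0 → root in [2.408750, 2.480625]
Midpoint of [2.408750, 2.480625] = 2.444687

2.44469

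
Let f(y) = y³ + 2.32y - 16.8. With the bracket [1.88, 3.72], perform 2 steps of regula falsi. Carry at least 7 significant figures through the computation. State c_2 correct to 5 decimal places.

f(1.880000) = -5.793728, f(3.720000) = 43.309248
step 1: c = 2.097104, f(c) = -2.711978 < 0 → new bracket [2.097104, 3.720000]
step 2: c = 2.192740, f(c) = -1.169919 < 0 → new bracket [2.192740, 3.720000]

2.19274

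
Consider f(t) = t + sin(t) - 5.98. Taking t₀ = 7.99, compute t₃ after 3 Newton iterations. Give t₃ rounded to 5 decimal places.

f'(t) = 1 + cos(t)
t_0 = 7.990000: f = 3.000764, f' = 0.864401 → t_1 = 7.990000 - (3.000764)/(0.864401) = 4.518504
t_1 = 4.518504: f = -2.442759, f' = 0.807327 → t_2 = 4.518504 - (-2.442759)/(0.807327) = 7.544241
t_2 = 7.544241: f = 2.516653, f' = 1.304812 → t_3 = 7.544241 - (2.516653)/(1.304812) = 5.615493

5.61549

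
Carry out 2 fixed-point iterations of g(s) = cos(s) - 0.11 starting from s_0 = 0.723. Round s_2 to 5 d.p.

0.69220

s_1 = g(0.723000) = 0.639824
s_2 = g(0.639824) = 0.692201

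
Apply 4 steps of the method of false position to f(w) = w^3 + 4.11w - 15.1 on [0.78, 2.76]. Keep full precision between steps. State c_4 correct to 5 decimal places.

False-position update: c = (a·f(b) − b·f(a))/(f(b) − f(a)); replace the endpoint whose sign matches f(c).
f(0.780000) = -11.419648, f(2.760000) = 17.268176
step 1: c = 1.568171, f(c) = -4.798437 < 0 → new bracket [1.568171, 2.760000]
step 2: c = 1.827337, f(c) = -1.487876 < 0 → new bracket [1.827337, 2.760000]
step 3: c = 1.901323, f(c) = -0.412226 < 0 → new bracket [1.901323, 2.760000]
step 4: c = 1.921343, f(c) = -0.110525 < 0 → new bracket [1.921343, 2.760000]

1.92134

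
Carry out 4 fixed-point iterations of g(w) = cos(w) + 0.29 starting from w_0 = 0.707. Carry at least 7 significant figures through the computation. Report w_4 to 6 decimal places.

0.833864

w_1 = g(0.707000) = 1.050314
w_2 = g(1.050314) = 0.787299
w_3 = g(0.787299) = 0.995762
w_4 = g(0.995762) = 0.833864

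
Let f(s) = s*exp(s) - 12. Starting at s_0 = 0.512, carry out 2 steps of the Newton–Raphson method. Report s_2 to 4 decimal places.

f'(s) = (s+1)*exp(s)
s_0 = 0.512000: f = -11.145664, f' = 2.522961 → s_1 = 0.512000 - (-11.145664)/(2.522961) = 4.929691
s_1 = 4.929691: f = 669.957838, f' = 820.294659 → s_2 = 4.929691 - (669.957838)/(820.294659) = 4.112963

4.1130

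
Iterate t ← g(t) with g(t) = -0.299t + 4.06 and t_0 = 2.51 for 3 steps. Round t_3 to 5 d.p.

3.14193

t_1 = g(2.510000) = 3.309510
t_2 = g(3.309510) = 3.070457
t_3 = g(3.070457) = 3.141934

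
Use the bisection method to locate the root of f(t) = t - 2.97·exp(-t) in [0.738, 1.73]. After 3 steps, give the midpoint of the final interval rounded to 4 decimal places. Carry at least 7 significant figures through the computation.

1.0480

f(0.738000) = -0.681865, f(1.730000) = 1.203465 (opposite signs)
step 1: m = 1.234000, f(m) = 0.369357 > 0 → root in [0.738000, 1.234000]
step 2: m = 0.986000, f(m) = -0.122006 < 0 → root in [0.986000, 1.234000]
step 3: m = 1.110000, f(m) = 0.131210 > 0 → root in [0.986000, 1.110000]
Midpoint of [0.986000, 1.110000] = 1.048000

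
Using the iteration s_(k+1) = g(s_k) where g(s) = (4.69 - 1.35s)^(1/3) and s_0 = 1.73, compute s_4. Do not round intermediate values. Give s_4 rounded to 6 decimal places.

s_1 = g(1.730000) = 1.330351
s_2 = g(1.330351) = 1.425063
s_3 = g(1.425063) = 1.403759
s_4 = g(1.403759) = 1.408608

1.408608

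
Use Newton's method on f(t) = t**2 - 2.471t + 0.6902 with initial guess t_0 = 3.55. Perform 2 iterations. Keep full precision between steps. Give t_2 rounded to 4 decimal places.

f'(t) = 2t - 2.471
t_0 = 3.550000: f = 4.520650, f' = 4.629000 → t_1 = 3.550000 - (4.520650)/(4.629000) = 2.573407
t_1 = 2.573407: f = 0.953734, f' = 2.675814 → t_2 = 2.573407 - (0.953734)/(2.675814) = 2.216979

2.2170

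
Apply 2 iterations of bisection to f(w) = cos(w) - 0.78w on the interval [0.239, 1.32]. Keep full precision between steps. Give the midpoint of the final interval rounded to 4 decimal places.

f(0.239000) = 0.785155, f(1.320000) = -0.781425 (opposite signs)
step 1: m = 0.779500, f(m) = 0.103255 > 0 → root in [0.779500, 1.320000]
step 2: m = 1.049750, f(m) = -0.321017 < 0 → root in [0.779500, 1.049750]
Midpoint of [0.779500, 1.049750] = 0.914625

0.9146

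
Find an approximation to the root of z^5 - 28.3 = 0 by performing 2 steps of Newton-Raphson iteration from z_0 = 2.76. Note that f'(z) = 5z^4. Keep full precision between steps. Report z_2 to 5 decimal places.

2.04475

Newton update: z ← z − f(z)/f'(z).
z_0 = 2.760000: f = 131.856810, f' = 290.139149 → z_1 = 2.760000 - (131.856810)/(290.139149) = 2.305539
z_1 = 2.305539: f = 36.842249, f' = 141.273336 → z_2 = 2.305539 - (36.842249)/(141.273336) = 2.044752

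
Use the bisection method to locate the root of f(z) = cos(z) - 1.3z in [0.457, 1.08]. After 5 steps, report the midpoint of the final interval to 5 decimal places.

f(0.457000) = 0.303280, f(1.080000) = -0.932672 (opposite signs)
step 1: m = 0.768500, f(m) = -0.280096 < 0 → root in [0.457000, 0.768500]
step 2: m = 0.612750, f(m) = 0.021495 > 0 → root in [0.612750, 0.768500]
step 3: m = 0.690625, f(m) = -0.126964 < 0 → root in [0.612750, 0.690625]
step 4: m = 0.651687, f(m) = -0.052132 < 0 → root in [0.612750, 0.651687]
step 5: m = 0.632219, f(m) = -0.015166 < 0 → root in [0.612750, 0.632219]
Midpoint of [0.612750, 0.632219] = 0.622484

0.62248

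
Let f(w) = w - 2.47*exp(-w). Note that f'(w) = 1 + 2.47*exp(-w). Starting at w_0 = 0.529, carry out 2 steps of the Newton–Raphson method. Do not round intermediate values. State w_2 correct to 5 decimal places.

w_0 = 0.529000: f = -0.926309, f' = 2.455309 → w_1 = 0.529000 - (-0.926309)/(2.455309) = 0.906268
w_1 = 0.906268: f = -0.091685, f' = 1.997952 → w_2 = 0.906268 - (-0.091685)/(1.997952) = 0.952157

0.95216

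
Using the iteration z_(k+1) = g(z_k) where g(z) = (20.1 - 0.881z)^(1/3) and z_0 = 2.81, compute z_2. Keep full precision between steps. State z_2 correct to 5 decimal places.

z_1 = g(2.810000) = 2.602384
z_2 = g(2.602384) = 2.611356

2.61136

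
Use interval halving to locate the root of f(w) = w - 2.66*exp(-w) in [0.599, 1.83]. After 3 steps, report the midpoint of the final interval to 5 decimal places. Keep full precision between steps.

f(0.599000) = -0.862300, f(1.830000) = 1.403300 (opposite signs)
step 1: m = 1.214500, f(m) = 0.424857 > 0 → root in [0.599000, 1.214500]
step 2: m = 0.906750, f(m) = -0.167450 < 0 → root in [0.906750, 1.214500]
step 3: m = 1.060625, f(m) = 0.139628 > 0 → root in [0.906750, 1.060625]
Midpoint of [0.906750, 1.060625] = 0.983688

0.98369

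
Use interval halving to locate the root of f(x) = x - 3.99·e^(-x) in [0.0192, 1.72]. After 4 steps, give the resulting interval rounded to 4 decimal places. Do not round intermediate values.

f(0.019200) = -3.894923, f(1.720000) = 1.005526 (opposite signs)
step 1: m = 0.869600, f(m) = -0.802685 < 0 → root in [0.869600, 1.720000]
step 2: m = 1.294800, f(m) = 0.201729 > 0 → root in [0.869600, 1.294800]
step 3: m = 1.082200, f(m) = -0.269808 < 0 → root in [1.082200, 1.294800]
step 4: m = 1.188500, f(m) = -0.027165 < 0 → root in [1.188500, 1.294800]

[1.1885, 1.2948]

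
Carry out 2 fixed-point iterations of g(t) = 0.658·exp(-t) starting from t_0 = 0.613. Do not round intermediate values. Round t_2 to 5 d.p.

t_1 = g(0.613000) = 0.356454
t_2 = g(0.356454) = 0.460702

0.46070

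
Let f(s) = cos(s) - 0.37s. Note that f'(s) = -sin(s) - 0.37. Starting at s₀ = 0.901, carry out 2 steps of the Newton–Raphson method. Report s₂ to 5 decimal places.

s_0 = 0.901000: f = 0.287456, f' = -1.153948 → s_1 = 0.901000 - (0.287456)/(-1.153948) = 1.150107
s_1 = 1.150107: f = -0.017150, f' = -1.282808 → s_2 = 1.150107 - (-0.017150)/(-1.282808) = 1.136738

1.13674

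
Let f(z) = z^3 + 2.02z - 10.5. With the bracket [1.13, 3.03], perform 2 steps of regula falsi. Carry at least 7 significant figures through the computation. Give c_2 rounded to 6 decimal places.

f(1.130000) = -6.774503, f(3.030000) = 23.438727
step 1: c = 1.556024, f(c) = -3.589371 < 0 → new bracket [1.556024, 3.030000]
step 2: c = 1.751770, f(c) = -1.585771 < 0 → new bracket [1.751770, 3.030000]

1.751770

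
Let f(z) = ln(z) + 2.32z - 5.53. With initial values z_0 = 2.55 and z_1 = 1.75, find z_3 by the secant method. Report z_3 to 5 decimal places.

f(z_0) = 1.322093, f(z_1) = -0.910384
z_2 = 1.750000 - (-0.910384)·(1.750000 - 2.550000)/(-0.910384 - (1.322093)) = 2.076233; f(z_2) = 0.017415
z_3 = 2.076233 - (0.017415)·(2.076233 - 1.750000)/(0.017415 - (-0.910384)) = 2.070109; f(z_3) = 0.000255

2.07011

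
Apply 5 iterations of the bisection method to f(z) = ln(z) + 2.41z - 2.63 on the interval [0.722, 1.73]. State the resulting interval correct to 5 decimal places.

f(0.722000) = -1.215710, f(1.730000) = 2.087421 (opposite signs)
step 1: m = 1.226000, f(m) = 0.528417 > 0 → root in [0.722000, 1.226000]
step 2: m = 0.974000, f(m) = -0.309004 < 0 → root in [0.974000, 1.226000]
step 3: m = 1.100000, f(m) = 0.116310 > 0 → root in [0.974000, 1.100000]
step 4: m = 1.037000, f(m) = -0.094498 < 0 → root in [1.037000, 1.100000]
step 5: m = 1.068500, f(m) = 0.011341 > 0 → root in [1.037000, 1.068500]

[1.03700, 1.06850]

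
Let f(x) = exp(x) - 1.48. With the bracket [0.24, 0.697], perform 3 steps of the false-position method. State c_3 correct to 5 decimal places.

False-position update: c = (a·f(b) − b·f(a))/(f(b) − f(a)); replace the endpoint whose sign matches f(c).
f(0.240000) = -0.208751, f(0.697000) = 0.527721
step 1: c = 0.369535, f(c) = -0.032938 < 0 → new bracket [0.369535, 0.697000]
step 2: c = 0.388773, f(c) = -0.004830 < 0 → new bracket [0.388773, 0.697000]
step 3: c = 0.391569, f(c) = -0.000700 < 0 → new bracket [0.391569, 0.697000]

0.39157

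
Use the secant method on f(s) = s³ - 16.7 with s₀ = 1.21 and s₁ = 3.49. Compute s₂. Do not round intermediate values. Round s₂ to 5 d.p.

2.04553

f(s_0) = -14.928439, f(s_1) = 25.808549
s_2 = 3.490000 - (25.808549)·(3.490000 - 1.210000)/(25.808549 - (-14.928439)) = 2.045527; f(s_2) = -8.141149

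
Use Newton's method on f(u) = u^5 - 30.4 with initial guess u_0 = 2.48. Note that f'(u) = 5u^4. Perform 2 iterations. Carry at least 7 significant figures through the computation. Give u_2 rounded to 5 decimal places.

2.00314

Newton update: u ← u − f(u)/f'(u).
u_0 = 2.480000: f = 63.412002, f' = 189.137101 → u_1 = 2.480000 - (63.412002)/(189.137101) = 2.144730
u_1 = 2.144730: f = 14.979855, f' = 105.793865 → u_2 = 2.144730 - (14.979855)/(105.793865) = 2.003135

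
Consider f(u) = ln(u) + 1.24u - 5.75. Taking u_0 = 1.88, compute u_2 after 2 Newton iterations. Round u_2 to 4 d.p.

3.6027

Newton update: u ← u − f(u)/f'(u).
f'(u) = 1/u + 1.24
u_0 = 1.880000: f = -2.787528, f' = 1.771915 → u_1 = 1.880000 - (-2.787528)/(1.771915) = 3.453173
u_1 = 3.453173: f = -0.228772, f' = 1.529589 → u_2 = 3.453173 - (-0.228772)/(1.529589) = 3.602737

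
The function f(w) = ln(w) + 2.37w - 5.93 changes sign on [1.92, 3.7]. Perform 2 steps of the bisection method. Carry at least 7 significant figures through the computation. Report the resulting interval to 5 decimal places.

f(1.920000) = -0.727275, f(3.700000) = 4.147333 (opposite signs)
step 1: m = 2.810000, f(m) = 1.762884 > 0 → root in [1.920000, 2.810000]
step 2: m = 2.365000, f(m) = 0.535828 > 0 → root in [1.920000, 2.365000]

[1.92000, 2.36500]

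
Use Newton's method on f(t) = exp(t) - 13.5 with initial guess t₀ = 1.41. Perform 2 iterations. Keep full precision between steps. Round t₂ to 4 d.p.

f'(t) = exp(t)
t_0 = 1.410000: f = -9.404045, f' = 4.095955 → t_1 = 1.410000 - (-9.404045)/(4.095955) = 3.705934
t_1 = 3.705934: f = 27.188045, f' = 40.688045 → t_2 = 3.705934 - (27.188045)/(40.688045) = 3.037727

3.0377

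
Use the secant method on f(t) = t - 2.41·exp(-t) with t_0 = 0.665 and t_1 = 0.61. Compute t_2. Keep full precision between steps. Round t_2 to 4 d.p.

0.9176

f(t_0) = -0.574399, f(t_1) = -0.699476
t_2 = 0.610000 - (-0.699476)·(0.610000 - 0.665000)/(-0.699476 - (-0.574399)) = 0.917581; f(t_2) = -0.045175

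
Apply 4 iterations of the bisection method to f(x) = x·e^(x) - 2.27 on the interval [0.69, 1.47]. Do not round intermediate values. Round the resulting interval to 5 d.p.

f(0.690000) = -0.894336, f(1.470000) = 4.123376 (opposite signs)
step 1: m = 1.080000, f(m) = 0.910254 > 0 → root in [0.690000, 1.080000]
step 2: m = 0.885000, f(m) = -0.125659 < 0 → root in [0.885000, 1.080000]
step 3: m = 0.982500, f(m) = 0.354381 > 0 → root in [0.885000, 0.982500]
step 4: m = 0.933750, f(m) = 0.105489 > 0 → root in [0.885000, 0.933750]

[0.88500, 0.93375]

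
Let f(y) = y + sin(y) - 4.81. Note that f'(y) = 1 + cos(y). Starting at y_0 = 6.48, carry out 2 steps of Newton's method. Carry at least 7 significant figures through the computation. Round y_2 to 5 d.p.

5.50924

Newton update: y ← y − f(y)/f'(y).
y_0 = 6.480000: f = 1.865547, f' = 1.980694 → y_1 = 6.480000 - (1.865547)/(1.980694) = 5.538135
y_1 = 5.538135: f = 0.050126, f' = 1.735054 → y_2 = 5.538135 - (0.050126)/(1.735054) = 5.509245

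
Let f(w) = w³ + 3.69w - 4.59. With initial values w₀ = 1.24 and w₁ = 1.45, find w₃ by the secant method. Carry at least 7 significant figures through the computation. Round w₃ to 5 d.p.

0.99417

Secant update: w_(k+1) = w_k − f(w_k)·(w_k − w_(k-1))/(f(w_k) − f(w_(k-1))).
f(w_0) = 1.892224, f(w_1) = 3.809125
w_2 = 1.450000 - (3.809125)·(1.450000 - 1.240000)/(3.809125 - (1.892224)) = 1.032703; f(w_2) = 0.322029
w_3 = 1.032703 - (0.322029)·(1.032703 - 1.450000)/(0.322029 - (3.809125)) = 0.994167; f(w_3) = 0.061076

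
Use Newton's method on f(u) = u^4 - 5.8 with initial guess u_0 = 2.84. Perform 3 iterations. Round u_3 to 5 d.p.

1.59287

f'(u) = 4u^3
u_0 = 2.840000: f = 59.253903, f' = 91.625216 → u_1 = 2.840000 - (59.253903)/(91.625216) = 2.193301
u_1 = 2.193301: f = 17.341592, f' = 42.204126 → u_2 = 2.193301 - (17.341592)/(42.204126) = 1.782403
u_2 = 1.782403: f = 4.293085, f' = 22.650508 → u_3 = 1.782403 - (4.293085)/(22.650508) = 1.592867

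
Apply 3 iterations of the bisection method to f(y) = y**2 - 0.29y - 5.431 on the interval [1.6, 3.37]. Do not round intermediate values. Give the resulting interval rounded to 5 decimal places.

f(1.600000) = -3.335000, f(3.370000) = 4.948600 (opposite signs)
step 1: m = 2.485000, f(m) = 0.023575 > 0 → root in [1.600000, 2.485000]
step 2: m = 2.042500, f(m) = -1.851519 < 0 → root in [2.042500, 2.485000]
step 3: m = 2.263750, f(m) = -0.962923 < 0 → root in [2.263750, 2.485000]

[2.26375, 2.48500]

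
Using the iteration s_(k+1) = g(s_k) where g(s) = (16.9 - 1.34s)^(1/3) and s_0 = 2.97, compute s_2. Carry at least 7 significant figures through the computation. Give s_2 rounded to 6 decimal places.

2.396039

s_1 = g(2.970000) = 2.346514
s_2 = g(2.346514) = 2.396039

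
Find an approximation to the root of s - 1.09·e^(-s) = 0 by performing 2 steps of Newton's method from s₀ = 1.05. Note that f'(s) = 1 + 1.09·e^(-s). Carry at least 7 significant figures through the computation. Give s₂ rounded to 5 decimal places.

s_0 = 1.050000: f = 0.668568, f' = 1.381432 → s_1 = 1.050000 - (0.668568)/(1.381432) = 0.566033
s_1 = 0.566033: f = -0.052840, f' = 1.618873 → s_2 = 0.566033 - (-0.052840)/(1.618873) = 0.598673

0.59867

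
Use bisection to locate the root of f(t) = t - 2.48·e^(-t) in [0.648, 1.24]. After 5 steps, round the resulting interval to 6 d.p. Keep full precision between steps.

[0.944000, 0.962500]

f(0.648000) = -0.649265, f(1.240000) = 0.522327 (opposite signs)
step 1: m = 0.944000, f(m) = -0.020890 < 0 → root in [0.944000, 1.240000]
step 2: m = 1.092000, f(m) = 0.259849 > 0 → root in [0.944000, 1.092000]
step 3: m = 1.018000, f(m) = 0.121934 > 0 → root in [0.944000, 1.018000]
step 4: m = 0.981000, f(m) = 0.051159 > 0 → root in [0.944000, 0.981000]
step 5: m = 0.962500, f(m) = 0.015297 > 0 → root in [0.944000, 0.962500]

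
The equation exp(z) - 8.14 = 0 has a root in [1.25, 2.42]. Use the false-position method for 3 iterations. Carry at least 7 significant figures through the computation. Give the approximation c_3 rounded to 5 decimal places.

2.09331

f(1.250000) = -4.649657, f(2.420000) = 3.105859
step 1: c = 1.951449, f(c) = -1.101121 < 0 → new bracket [1.951449, 2.420000]
step 2: c = 2.074086, f(c) = -0.182730 < 0 → new bracket [2.074086, 2.420000]
step 3: c = 2.093307, f(c) = -0.028307 < 0 → new bracket [2.093307, 2.420000]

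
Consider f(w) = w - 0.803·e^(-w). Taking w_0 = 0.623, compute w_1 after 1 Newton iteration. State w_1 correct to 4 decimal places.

Newton update: w ← w − f(w)/f'(w).
f'(w) = 1 + 0.803·e^(-w)
w_0 = 0.623000: f = 0.192325, f' = 1.430675 → w_1 = 0.623000 - (0.192325)/(1.430675) = 0.488571

0.4886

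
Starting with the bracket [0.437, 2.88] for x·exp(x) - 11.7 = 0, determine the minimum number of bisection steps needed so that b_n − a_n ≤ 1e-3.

12

Initial width b − a = 2.88 − 0.437 = 2.443000.
After n steps the width is (b−a)/2^n; need (b−a)/2^n ≤ 1e-3.
So n ≥ log₂(2.443000/1e-3) = log₂(2443.0000) ≈ 11.2544.
Hence n = 12.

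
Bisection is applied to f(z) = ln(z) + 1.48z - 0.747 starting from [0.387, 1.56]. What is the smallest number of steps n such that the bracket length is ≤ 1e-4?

14

Initial width b − a = 1.56 − 0.387 = 1.173000.
After n steps the width is (b−a)/2^n; need (b−a)/2^n ≤ 1e-4.
So n ≥ log₂(1.173000/1e-4) = log₂(11730.0000) ≈ 13.5179.
Hence n = 14.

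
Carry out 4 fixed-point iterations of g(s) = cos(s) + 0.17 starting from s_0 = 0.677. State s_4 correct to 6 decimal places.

s_1 = g(0.677000) = 0.949456
s_2 = g(0.949456) = 0.752126
s_3 = g(0.752126) = 0.900238
s_4 = g(0.900238) = 0.791423

0.791423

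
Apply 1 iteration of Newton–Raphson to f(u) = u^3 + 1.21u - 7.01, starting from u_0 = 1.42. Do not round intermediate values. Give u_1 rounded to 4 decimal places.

Newton update: u ← u − f(u)/f'(u).
f'(u) = 3u^2 + 1.21
u_0 = 1.420000: f = -2.428512, f' = 7.259200 → u_1 = 1.420000 - (-2.428512)/(7.259200) = 1.754543

1.7545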